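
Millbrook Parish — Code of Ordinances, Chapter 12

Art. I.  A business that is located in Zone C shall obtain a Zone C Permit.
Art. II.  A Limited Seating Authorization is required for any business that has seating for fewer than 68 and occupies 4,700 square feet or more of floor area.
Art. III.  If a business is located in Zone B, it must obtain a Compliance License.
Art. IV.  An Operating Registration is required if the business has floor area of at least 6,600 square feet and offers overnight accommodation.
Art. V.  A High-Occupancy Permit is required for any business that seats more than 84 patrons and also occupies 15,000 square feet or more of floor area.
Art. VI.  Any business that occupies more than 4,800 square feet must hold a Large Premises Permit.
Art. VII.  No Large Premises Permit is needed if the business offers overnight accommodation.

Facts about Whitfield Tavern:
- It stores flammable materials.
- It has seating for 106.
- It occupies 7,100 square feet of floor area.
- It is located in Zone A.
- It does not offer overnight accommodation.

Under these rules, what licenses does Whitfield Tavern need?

Large Premises Permit

Art. I. is located in Zone A (not: is located in Zone C) → Zone C Permit not required.
Art. II. seating 106 ≥ 68; floor area 7,100 square feet ≥ 4,700 square feet → Limited Seating Authorization not required.
Art. III. is located in Zone A (not: is located in Zone B) → Compliance License not required.
Art. IV. floor area 7,100 square feet ≥ 6,600 square feet; does not offer overnight accommodation → Operating Registration not required.
Art. V. seating 106 > 84; floor area 7,100 square feet < 15,000 square feet → High-Occupancy Permit not required.
Art. VI. floor area 7,100 square feet > 4,800 square feet → Large Premises Permit required.
Art. VII. does not offer overnight accommodation → Large Premises Permit exemption does not apply.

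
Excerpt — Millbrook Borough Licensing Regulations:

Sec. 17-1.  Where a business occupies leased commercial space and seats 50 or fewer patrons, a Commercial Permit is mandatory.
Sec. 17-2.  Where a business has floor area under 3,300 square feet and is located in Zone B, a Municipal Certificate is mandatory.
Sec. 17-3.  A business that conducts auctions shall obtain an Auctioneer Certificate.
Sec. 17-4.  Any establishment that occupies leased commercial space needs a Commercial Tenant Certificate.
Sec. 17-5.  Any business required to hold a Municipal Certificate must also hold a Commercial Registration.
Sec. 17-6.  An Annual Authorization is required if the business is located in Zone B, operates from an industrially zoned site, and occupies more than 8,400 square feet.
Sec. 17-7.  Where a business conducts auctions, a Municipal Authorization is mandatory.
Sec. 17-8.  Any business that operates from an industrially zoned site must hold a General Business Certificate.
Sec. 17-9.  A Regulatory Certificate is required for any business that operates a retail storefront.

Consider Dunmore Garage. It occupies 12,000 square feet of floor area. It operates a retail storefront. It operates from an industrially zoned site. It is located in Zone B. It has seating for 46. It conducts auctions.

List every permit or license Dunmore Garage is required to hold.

Sec. 17-1. operates from an industrially zoned site (not: occupies leased commercial space); seating 46 ≤ 50 → Commercial Permit not required.
Sec. 17-2. floor area 12,000 square feet ≥ 3,300 square feet; is located in Zone B → Municipal Certificate not required.
Sec. 17-3. conducts auctions → Auctioneer Certificate required.
Sec. 17-4. operates from an industrially zoned site (not: occupies leased commercial space) → Commercial Tenant Certificate not required.
Sec. 17-5. Municipal Certificate is not required → no effect.
Sec. 17-6. is located in Zone B; operates from an industrially zoned site; floor area 12,000 square feet > 8,400 square feet → Annual Authorization required.
Sec. 17-7. conducts auctions → Municipal Authorization required.
Sec. 17-8. operates from an industrially zoned site → General Business Certificate required.
Sec. 17-9. operates a retail storefront → Regulatory Certificate required.

Annual Authorization, Auctioneer Certificate, General Business Certificate, Municipal Authorization, Regulatory Certificate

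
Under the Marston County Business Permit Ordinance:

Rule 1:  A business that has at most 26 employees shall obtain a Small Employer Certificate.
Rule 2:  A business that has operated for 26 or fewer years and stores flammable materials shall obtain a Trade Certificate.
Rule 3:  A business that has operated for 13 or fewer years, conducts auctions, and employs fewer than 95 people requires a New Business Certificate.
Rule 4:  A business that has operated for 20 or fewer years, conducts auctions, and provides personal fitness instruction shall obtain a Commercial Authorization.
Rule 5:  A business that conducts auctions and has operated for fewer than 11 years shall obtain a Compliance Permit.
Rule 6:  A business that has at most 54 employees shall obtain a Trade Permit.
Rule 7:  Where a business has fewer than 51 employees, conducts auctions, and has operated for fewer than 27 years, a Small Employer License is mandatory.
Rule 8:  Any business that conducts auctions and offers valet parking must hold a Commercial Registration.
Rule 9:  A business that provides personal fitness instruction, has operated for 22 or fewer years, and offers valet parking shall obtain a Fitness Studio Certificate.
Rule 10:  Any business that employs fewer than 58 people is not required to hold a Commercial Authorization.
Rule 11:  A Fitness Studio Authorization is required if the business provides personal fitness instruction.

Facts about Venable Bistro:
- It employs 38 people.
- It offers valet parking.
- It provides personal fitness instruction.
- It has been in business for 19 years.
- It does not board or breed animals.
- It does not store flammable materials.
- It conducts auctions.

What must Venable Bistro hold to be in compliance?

Commercial Registration, Fitness Studio Authorization, Fitness Studio Certificate, Small Employer License, Trade Permit

Rule 1: employees 38 > 26 → Small Employer Certificate not required.
Rule 2: years in business 19 ≤ 26; does not store flammable materials → Trade Certificate not required.
Rule 3: years in business 19 > 13; conducts auctions; employees 38 < 95 → New Business Certificate not required.
Rule 4: years in business 19 ≤ 20; conducts auctions; provides personal fitness instruction → Commercial Authorization required.
Rule 5: conducts auctions; years in business 19 ≥ 11 → Compliance Permit not required.
Rule 6: employees 38 ≤ 54 → Trade Permit required.
Rule 7: employees 38 < 51; conducts auctions; years in business 19 < 27 → Small Employer License required.
Rule 8: conducts auctions; offers valet parking → Commercial Registration required.
Rule 9: provides personal fitness instruction; years in business 19 ≤ 22; offers valet parking → Fitness Studio Certificate required.
Rule 10: employees 38 < 58 → exempt from Commercial Authorization.
Rule 11: provides personal fitness instruction → Fitness Studio Authorization required.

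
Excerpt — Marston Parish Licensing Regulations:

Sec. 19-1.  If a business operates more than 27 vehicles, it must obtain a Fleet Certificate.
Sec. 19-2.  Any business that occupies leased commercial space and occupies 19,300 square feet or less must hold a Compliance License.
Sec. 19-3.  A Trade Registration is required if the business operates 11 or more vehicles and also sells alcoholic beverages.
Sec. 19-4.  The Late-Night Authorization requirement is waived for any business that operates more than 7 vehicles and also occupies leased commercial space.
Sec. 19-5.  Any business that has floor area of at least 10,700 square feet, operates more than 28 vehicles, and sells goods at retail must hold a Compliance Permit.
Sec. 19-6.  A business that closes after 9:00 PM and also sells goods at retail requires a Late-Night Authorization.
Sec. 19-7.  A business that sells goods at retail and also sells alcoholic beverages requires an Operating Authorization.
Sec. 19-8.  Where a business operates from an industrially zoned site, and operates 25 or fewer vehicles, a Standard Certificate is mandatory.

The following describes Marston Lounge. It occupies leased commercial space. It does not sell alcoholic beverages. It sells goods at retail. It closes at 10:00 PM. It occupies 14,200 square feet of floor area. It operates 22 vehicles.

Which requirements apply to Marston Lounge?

Sec. 19-1. vehicles 22 ≤ 27 → Fleet Certificate not required.
Sec. 19-2. occupies leased commercial space; floor area 14,200 square feet ≤ 19,300 square feet → Compliance License required.
Sec. 19-3. vehicles 22 ≥ 11; does not sell alcoholic beverages → Trade Registration not required.
Sec. 19-4. vehicles 22 > 7; occupies leased commercial space → exempt from Late-Night Authorization.
Sec. 19-5. floor area 14,200 square feet ≥ 10,700 square feet; vehicles 22 ≤ 28; sells goods at retail → Compliance Permit not required.
Sec. 19-6. closes 10:00 PM, after 9:00 PM; sells goods at retail → Late-Night Authorization required.
Sec. 19-7. sells goods at retail; does not sell alcoholic beverages → Operating Authorization not required.
Sec. 19-8. occupies leased commercial space (not: operates from an industrially zoned site); vehicles 22 ≤ 25 → Standard Certificate not required.

Compliance License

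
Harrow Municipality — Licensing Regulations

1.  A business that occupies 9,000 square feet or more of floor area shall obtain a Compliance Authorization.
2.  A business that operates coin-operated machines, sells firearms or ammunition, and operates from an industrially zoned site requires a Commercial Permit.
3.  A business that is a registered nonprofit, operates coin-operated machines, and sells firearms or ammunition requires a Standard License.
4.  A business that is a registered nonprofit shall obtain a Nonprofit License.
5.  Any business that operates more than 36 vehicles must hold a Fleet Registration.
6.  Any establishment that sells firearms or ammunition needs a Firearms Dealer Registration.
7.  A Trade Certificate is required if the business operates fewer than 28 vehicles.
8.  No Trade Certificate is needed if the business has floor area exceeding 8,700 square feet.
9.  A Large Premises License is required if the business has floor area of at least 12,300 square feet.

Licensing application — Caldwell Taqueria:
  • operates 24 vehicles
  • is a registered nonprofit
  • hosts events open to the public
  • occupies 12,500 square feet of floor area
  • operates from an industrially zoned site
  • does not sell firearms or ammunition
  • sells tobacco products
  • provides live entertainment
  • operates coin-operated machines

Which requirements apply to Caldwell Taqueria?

1. floor area 12,500 square feet ≥ 9,000 square feet → Compliance Authorization required.
2. operates coin-operated machines; does not sell firearms or ammunition; operates from an industrially zoned site → Commercial Permit not required.
3. is a registered nonprofit; operates coin-operated machines; does not sell firearms or ammunition → Standard License not required.
4. is a registered nonprofit → Nonprofit License required.
5. vehicles 24 ≤ 36 → Fleet Registration not required.
6. does not sell firearms or ammunition → Firearms Dealer Registration not required.
7. vehicles 24 < 28 → Trade Certificate required.
8. floor area 12,500 square feet > 8,700 square feet → exempt from Trade Certificate.
9. floor area 12,500 square feet ≥ 12,300 square feet → Large Premises License required.

Compliance Authorization, Large Premises License, Nonprofit License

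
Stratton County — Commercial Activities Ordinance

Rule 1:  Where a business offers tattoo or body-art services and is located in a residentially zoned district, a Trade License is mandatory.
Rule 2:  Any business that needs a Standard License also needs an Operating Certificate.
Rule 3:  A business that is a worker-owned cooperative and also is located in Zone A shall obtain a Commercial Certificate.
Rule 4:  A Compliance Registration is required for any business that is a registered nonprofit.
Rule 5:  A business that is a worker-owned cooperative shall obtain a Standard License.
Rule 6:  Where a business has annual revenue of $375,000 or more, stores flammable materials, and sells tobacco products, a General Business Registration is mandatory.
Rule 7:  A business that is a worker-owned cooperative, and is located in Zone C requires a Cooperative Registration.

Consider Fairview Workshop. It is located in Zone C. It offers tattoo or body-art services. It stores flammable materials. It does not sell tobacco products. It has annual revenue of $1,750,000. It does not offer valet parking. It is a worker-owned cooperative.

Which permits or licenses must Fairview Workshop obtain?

Rule 1: offers tattoo or body-art services; is located in Zone C (not: is located in a residentially zoned district) → Trade License not required.
Rule 2: Standard License is required → Operating Certificate also required.
Rule 3: is a worker-owned cooperative; is located in Zone C (not: is located in Zone A) → Commercial Certificate not required.
Rule 4: is a worker-owned cooperative (not: is a registered nonprofit) → Compliance Registration not required.
Rule 5: is a worker-owned cooperative → Standard License required.
Rule 6: revenue $1,750,000 ≥ $375,000; stores flammable materials; does not sell tobacco products → General Business Registration not required.
Rule 7: is a worker-owned cooperative; is located in Zone C → Cooperative Registration required.

Cooperative Registration, Operating Certificate, Standard License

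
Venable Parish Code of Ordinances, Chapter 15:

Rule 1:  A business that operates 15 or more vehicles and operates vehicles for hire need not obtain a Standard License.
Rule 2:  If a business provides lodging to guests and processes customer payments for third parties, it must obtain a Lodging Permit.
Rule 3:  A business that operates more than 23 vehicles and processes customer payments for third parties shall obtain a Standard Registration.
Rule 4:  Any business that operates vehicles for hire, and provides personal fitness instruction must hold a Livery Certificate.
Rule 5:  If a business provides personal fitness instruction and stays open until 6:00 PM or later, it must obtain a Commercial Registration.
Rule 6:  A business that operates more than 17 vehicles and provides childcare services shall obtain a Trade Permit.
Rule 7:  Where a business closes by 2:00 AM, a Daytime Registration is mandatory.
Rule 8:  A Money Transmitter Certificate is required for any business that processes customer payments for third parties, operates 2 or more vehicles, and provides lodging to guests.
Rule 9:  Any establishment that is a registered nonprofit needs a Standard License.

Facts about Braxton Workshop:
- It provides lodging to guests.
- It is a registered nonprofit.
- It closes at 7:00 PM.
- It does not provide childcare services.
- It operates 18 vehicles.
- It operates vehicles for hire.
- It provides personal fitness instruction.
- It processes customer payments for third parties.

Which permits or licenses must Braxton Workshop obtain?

Commercial Registration, Daytime Registration, Livery Certificate, Lodging Permit, Money Transmitter Certificate

Rule 1: vehicles 18 ≥ 15; operates vehicles for hire → exempt from Standard License.
Rule 2: provides lodging to guests; processes customer payments for third parties → Lodging Permit required.
Rule 3: vehicles 18 ≤ 23; processes customer payments for third parties → Standard Registration not required.
Rule 4: operates vehicles for hire; provides personal fitness instruction → Livery Certificate required.
Rule 5: provides personal fitness instruction; closes 7:00 PM, after 6:00 PM → Commercial Registration required.
Rule 6: vehicles 18 > 17; does not provide childcare services → Trade Permit not required.
Rule 7: closes 7:00 PM, at/before 2:00 AM → Daytime Registration required.
Rule 8: processes customer payments for third parties; vehicles 18 ≥ 2; provides lodging to guests → Money Transmitter Certificate required.
Rule 9: is a registered nonprofit → Standard License required.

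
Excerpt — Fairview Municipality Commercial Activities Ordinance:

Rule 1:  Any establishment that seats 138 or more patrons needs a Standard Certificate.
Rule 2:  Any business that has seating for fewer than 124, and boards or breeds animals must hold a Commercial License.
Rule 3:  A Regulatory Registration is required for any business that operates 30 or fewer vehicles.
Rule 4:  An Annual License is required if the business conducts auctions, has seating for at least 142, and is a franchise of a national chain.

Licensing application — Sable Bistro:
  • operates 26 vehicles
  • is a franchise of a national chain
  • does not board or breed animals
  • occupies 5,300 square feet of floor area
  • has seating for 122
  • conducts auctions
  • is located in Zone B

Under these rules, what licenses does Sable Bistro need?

Rule 1: seating 122 < 138 → Standard Certificate not required.
Rule 2: seating 122 < 124; does not board or breed animals → Commercial License not required.
Rule 3: vehicles 26 ≤ 30 → Regulatory Registration required.
Rule 4: conducts auctions; seating 122 < 142; is a franchise of a national chain → Annual License not required.

Regulatory Registration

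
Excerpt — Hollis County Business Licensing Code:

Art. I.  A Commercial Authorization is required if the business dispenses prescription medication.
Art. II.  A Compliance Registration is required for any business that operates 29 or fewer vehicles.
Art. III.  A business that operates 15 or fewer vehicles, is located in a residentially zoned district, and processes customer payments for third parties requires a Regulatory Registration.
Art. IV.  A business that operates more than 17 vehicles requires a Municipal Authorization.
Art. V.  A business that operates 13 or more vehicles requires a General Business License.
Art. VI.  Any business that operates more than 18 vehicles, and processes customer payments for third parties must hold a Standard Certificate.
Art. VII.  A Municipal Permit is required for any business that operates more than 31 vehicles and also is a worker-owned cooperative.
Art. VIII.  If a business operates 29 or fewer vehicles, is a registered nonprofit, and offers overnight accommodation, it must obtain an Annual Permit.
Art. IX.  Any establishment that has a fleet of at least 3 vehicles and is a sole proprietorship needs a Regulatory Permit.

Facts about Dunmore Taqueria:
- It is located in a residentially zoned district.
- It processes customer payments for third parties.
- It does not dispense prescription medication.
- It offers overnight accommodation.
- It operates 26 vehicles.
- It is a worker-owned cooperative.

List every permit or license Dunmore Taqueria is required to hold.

Compliance Registration, General Business License, Municipal Authorization, Standard Certificate

Art. I. does not dispense prescription medication → Commercial Authorization not required.
Art. II. vehicles 26 ≤ 29 → Compliance Registration required.
Art. III. vehicles 26 > 15; is located in a residentially zoned district; processes customer payments for third parties → Regulatory Registration not required.
Art. IV. vehicles 26 > 17 → Municipal Authorization required.
Art. V. vehicles 26 ≥ 13 → General Business License required.
Art. VI. vehicles 26 > 18; processes customer payments for third parties → Standard Certificate required.
Art. VII. vehicles 26 ≤ 31; is a worker-owned cooperative → Municipal Permit not required.
Art. VIII. vehicles 26 ≤ 29; is a worker-owned cooperative (not: is a registered nonprofit); offers overnight accommodation → Annual Permit not required.
Art. IX. vehicles 26 ≥ 3; is a worker-owned cooperative (not: is a sole proprietorship) → Regulatory Permit not required.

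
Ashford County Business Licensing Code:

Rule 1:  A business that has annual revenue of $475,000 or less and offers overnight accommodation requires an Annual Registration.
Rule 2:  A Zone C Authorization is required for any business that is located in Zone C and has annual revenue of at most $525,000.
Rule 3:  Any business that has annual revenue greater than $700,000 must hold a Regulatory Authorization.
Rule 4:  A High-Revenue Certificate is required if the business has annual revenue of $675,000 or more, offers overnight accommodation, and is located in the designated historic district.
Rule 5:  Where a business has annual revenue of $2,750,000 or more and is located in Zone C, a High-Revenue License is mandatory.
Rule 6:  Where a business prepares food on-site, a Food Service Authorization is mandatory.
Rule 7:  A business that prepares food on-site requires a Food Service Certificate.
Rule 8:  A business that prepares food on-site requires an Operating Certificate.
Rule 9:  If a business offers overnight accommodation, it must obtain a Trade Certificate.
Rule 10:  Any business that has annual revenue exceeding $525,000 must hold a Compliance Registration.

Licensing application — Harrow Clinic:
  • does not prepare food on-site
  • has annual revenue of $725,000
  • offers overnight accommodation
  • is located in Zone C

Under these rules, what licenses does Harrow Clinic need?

Rule 1: revenue $725,000 > $475,000; offers overnight accommodation → Annual Registration not required.
Rule 2: is located in Zone C; revenue $725,000 > $525,000 → Zone C Authorization not required.
Rule 3: revenue $725,000 > $700,000 → Regulatory Authorization required.
Rule 4: revenue $725,000 ≥ $675,000; offers overnight accommodation; is located in Zone C (not: is located in the designated historic district) → High-Revenue Certificate not required.
Rule 5: revenue $725,000 < $2,750,000; is located in Zone C → High-Revenue License not required.
Rule 6: does not prepare food on-site → Food Service Authorization not required.
Rule 7: does not prepare food on-site → Food Service Certificate not required.
Rule 8: does not prepare food on-site → Operating Certificate not required.
Rule 9: offers overnight accommodation → Trade Certificate required.
Rule 10: revenue $725,000 > $525,000 → Compliance Registration required.

Compliance Registration, Regulatory Authorization, Trade Certificate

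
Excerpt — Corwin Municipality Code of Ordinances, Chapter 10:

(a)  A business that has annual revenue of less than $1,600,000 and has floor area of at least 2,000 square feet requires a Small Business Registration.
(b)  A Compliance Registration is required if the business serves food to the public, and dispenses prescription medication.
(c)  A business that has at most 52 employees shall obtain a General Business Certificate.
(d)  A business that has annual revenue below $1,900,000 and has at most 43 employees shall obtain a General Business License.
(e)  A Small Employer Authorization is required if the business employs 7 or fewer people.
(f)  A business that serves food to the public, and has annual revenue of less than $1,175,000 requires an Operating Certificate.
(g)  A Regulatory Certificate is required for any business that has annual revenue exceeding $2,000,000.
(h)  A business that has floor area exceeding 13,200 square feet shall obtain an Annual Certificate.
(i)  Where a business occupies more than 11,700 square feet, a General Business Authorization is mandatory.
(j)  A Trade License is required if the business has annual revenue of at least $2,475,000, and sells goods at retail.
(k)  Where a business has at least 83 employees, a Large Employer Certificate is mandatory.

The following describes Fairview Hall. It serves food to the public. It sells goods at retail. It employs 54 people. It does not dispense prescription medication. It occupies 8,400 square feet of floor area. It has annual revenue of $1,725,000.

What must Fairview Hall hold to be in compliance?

None

(a) revenue $1,725,000 ≥ $1,600,000; floor area 8,400 square feet ≥ 2,000 square feet → Small Business Registration not required.
(b) serves food to the public; does not dispense prescription medication → Compliance Registration not required.
(c) employees 54 > 52 → General Business Certificate not required.
(d) revenue $1,725,000 < $1,900,000; employees 54 > 43 → General Business License not required.
(e) employees 54 > 7 → Small Employer Authorization not required.
(f) serves food to the public; revenue $1,725,000 ≥ $1,175,000 → Operating Certificate not required.
(g) revenue $1,725,000 ≤ $2,000,000 → Regulatory Certificate not required.
(h) floor area 8,400 square feet ≤ 13,200 square feet → Annual Certificate not required.
(i) floor area 8,400 square feet ≤ 11,700 square feet → General Business Authorization not required.
(j) revenue $1,725,000 < $2,475,000; sells goods at retail → Trade License not required.
(k) employees 54 < 83 → Large Employer Certificate not required.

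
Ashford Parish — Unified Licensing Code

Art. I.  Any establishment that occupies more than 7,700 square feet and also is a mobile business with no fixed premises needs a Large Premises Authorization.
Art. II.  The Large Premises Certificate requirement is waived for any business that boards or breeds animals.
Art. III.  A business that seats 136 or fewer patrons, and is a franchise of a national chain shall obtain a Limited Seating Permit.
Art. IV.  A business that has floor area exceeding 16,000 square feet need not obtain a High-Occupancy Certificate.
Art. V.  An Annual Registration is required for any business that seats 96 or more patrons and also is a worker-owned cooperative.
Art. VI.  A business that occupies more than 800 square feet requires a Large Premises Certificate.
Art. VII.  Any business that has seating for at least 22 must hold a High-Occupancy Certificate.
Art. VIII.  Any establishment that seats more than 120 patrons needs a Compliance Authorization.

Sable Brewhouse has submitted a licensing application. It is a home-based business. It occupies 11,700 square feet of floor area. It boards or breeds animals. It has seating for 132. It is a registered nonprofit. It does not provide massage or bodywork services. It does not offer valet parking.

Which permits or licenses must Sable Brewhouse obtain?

Compliance Authorization, High-Occupancy Certificate

Art. I. floor area 11,700 square feet > 7,700 square feet; is a home-based business (not: is a mobile business with no fixed premises) → Large Premises Authorization not required.
Art. II. boards or breeds animals → exempt from Large Premises Certificate.
Art. III. seating 132 ≤ 136; is a registered nonprofit (not: is a franchise of a national chain) → Limited Seating Permit not required.
Art. IV. floor area 11,700 square feet ≤ 16,000 square feet → High-Occupancy Certificate exemption does not apply.
Art. V. seating 132 ≥ 96; is a registered nonprofit (not: is a worker-owned cooperative) → Annual Registration not required.
Art. VI. floor area 11,700 square feet > 800 square feet → Large Premises Certificate required.
Art. VII. seating 132 ≥ 22 → High-Occupancy Certificate required.
Art. VIII. seating 132 > 120 → Compliance Authorization required.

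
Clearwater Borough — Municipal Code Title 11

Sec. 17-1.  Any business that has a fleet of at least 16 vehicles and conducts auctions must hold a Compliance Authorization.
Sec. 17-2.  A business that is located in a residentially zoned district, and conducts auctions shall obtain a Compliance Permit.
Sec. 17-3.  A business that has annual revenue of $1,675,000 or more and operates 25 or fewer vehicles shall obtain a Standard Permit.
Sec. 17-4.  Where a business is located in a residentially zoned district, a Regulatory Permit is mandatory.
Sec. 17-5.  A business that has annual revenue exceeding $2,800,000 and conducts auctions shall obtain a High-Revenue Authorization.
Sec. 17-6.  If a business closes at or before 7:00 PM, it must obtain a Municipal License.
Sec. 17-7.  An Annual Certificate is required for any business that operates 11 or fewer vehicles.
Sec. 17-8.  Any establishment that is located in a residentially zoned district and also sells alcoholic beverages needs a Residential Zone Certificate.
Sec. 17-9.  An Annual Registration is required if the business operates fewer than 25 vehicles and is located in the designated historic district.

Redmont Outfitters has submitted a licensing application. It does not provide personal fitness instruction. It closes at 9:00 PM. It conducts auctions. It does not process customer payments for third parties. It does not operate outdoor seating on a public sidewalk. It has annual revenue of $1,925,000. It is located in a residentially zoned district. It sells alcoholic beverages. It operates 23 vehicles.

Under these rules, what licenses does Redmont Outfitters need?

Sec. 17-1. vehicles 23 ≥ 16; conducts auctions → Compliance Authorization required.
Sec. 17-2. is located in a residentially zoned district; conducts auctions → Compliance Permit required.
Sec. 17-3. revenue $1,925,000 ≥ $1,675,000; vehicles 23 ≤ 25 → Standard Permit required.
Sec. 17-4. is located in a residentially zoned district → Regulatory Permit required.
Sec. 17-5. revenue $1,925,000 ≤ $2,800,000; conducts auctions → High-Revenue Authorization not required.
Sec. 17-6. closes 9:00 PM, after 7:00 PM → Municipal License not required.
Sec. 17-7. vehicles 23 > 11 → Annual Certificate not required.
Sec. 17-8. is located in a residentially zoned district; sells alcoholic beverages → Residential Zone Certificate required.
Sec. 17-9. vehicles 23 < 25; is located in a residentially zoned district (not: is located in the designated historic district) → Annual Registration not required.

Compliance Authorization, Compliance Permit, Regulatory Permit, Residential Zone Certificate, Standard Permit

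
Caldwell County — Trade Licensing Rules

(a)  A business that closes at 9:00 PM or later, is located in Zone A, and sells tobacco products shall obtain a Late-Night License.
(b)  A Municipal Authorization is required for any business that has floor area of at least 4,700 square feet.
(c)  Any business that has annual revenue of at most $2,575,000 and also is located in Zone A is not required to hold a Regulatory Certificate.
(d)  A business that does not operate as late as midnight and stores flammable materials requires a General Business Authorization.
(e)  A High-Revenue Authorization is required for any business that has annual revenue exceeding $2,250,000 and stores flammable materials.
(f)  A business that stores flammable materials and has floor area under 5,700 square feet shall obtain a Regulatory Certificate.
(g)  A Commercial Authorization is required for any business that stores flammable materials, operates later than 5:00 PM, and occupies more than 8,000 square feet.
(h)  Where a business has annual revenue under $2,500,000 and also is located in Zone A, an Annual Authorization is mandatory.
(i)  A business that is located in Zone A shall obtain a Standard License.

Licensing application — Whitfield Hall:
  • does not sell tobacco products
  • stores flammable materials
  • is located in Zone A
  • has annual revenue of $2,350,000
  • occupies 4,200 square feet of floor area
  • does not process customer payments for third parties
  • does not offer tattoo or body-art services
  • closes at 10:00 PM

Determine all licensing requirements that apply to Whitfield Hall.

Annual Authorization, General Business Authorization, High-Revenue Authorization, Standard License

(a) closes 10:00 PM, after 9:00 PM; is located in Zone A; does not sell tobacco products → Late-Night License not required.
(b) floor area 4,200 square feet < 4,700 square feet → Municipal Authorization not required.
(c) revenue $2,350,000 ≤ $2,575,000; is located in Zone A → exempt from Regulatory Certificate.
(d) closes 10:00 PM, at/before midnight; stores flammable materials → General Business Authorization required.
(e) revenue $2,350,000 > $2,250,000; stores flammable materials → High-Revenue Authorization required.
(f) stores flammable materials; floor area 4,200 square feet < 5,700 square feet → Regulatory Certificate required.
(g) stores flammable materials; closes 10:00 PM, after 5:00 PM; floor area 4,200 square feet ≤ 8,000 square feet → Commercial Authorization not required.
(h) revenue $2,350,000 < $2,500,000; is located in Zone A → Annual Authorization required.
(i) is located in Zone A → Standard License required.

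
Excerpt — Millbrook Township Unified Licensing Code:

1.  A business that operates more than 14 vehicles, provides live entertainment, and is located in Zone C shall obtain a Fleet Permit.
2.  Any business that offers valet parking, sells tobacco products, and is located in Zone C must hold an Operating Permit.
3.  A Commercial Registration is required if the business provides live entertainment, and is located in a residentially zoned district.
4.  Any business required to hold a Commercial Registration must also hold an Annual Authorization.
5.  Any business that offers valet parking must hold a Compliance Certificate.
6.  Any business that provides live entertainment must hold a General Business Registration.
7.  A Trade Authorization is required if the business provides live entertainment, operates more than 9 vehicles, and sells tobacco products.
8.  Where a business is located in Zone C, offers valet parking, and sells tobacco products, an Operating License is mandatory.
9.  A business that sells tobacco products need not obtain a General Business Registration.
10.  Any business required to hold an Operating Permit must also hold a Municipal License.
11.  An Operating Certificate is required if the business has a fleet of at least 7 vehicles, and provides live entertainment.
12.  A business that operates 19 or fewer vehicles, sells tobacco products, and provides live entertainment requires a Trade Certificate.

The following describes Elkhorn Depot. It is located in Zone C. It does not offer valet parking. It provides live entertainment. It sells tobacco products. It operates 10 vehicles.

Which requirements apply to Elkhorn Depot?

1. vehicles 10 ≤ 14; provides live entertainment; is located in Zone C → Fleet Permit not required.
2. does not offer valet parking; sells tobacco products; is located in Zone C → Operating Permit not required.
3. provides live entertainment; is located in Zone C (not: is located in a residentially zoned district) → Commercial Registration not required.
4. Commercial Registration is not required → no effect.
5. does not offer valet parking → Compliance Certificate not required.
6. provides live entertainment → General Business Registration required.
7. provides live entertainment; vehicles 10 > 9; sells tobacco products → Trade Authorization required.
8. is located in Zone C; does not offer valet parking; sells tobacco products → Operating License not required.
9. sells tobacco products → exempt from General Business Registration.
10. Operating Permit is not required → no effect.
11. vehicles 10 ≥ 7; provides live entertainment → Operating Certificate required.
12. vehicles 10 ≤ 19; sells tobacco products; provides live entertainment → Trade Certificate required.

Operating Certificate, Trade Authorization, Trade Certificate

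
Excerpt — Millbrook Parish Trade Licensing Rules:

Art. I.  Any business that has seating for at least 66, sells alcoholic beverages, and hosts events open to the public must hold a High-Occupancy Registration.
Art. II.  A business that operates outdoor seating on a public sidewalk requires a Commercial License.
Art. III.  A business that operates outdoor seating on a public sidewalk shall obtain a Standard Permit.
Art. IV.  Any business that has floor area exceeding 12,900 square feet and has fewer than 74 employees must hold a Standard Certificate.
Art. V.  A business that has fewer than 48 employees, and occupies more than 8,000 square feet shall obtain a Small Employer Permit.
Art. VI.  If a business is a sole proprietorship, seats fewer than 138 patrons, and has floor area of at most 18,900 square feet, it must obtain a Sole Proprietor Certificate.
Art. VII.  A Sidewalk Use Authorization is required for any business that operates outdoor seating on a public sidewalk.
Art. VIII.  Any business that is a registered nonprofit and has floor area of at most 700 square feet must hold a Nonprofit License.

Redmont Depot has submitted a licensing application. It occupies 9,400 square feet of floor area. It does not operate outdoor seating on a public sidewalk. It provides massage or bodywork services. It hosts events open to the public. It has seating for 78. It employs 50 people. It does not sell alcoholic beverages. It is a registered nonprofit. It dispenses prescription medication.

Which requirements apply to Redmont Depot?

None

Art. I. seating 78 ≥ 66; does not sell alcoholic beverages; hosts events open to the public → High-Occupancy Registration not required.
Art. II. does not operate outdoor seating on a public sidewalk → Commercial License not required.
Art. III. does not operate outdoor seating on a public sidewalk → Standard Permit not required.
Art. IV. floor area 9,400 square feet ≤ 12,900 square feet; employees 50 < 74 → Standard Certificate not required.
Art. V. employees 50 ≥ 48; floor area 9,400 square feet > 8,000 square feet → Small Employer Permit not required.
Art. VI. is a registered nonprofit (not: is a sole proprietorship); seating 78 < 138; floor area 9,400 square feet ≤ 18,900 square feet → Sole Proprietor Certificate not required.
Art. VII. does not operate outdoor seating on a public sidewalk → Sidewalk Use Authorization not required.
Art. VIII. is a registered nonprofit; floor area 9,400 square feet > 700 square feet → Nonprofit License not required.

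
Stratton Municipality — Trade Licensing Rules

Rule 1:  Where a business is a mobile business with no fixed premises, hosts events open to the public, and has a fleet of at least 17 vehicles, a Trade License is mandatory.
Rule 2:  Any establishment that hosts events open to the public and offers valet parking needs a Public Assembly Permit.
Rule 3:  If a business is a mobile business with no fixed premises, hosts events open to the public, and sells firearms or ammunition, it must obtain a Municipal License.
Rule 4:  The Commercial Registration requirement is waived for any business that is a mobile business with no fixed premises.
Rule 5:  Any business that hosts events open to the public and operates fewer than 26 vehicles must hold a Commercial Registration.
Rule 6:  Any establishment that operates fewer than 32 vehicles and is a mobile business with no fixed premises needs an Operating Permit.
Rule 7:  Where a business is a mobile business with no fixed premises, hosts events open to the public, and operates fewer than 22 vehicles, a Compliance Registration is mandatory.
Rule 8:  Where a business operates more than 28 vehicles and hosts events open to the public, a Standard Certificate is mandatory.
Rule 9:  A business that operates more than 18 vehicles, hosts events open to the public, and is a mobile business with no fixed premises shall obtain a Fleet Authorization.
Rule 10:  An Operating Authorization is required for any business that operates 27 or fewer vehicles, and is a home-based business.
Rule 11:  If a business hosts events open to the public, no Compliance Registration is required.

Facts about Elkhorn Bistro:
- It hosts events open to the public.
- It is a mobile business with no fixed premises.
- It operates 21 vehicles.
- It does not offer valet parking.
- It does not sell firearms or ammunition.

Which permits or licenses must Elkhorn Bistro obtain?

Fleet Authorization, Operating Permit, Trade License

Rule 1: is a mobile business with no fixed premises; hosts events open to the public; vehicles 21 ≥ 17 → Trade License required.
Rule 2: hosts events open to the public; does not offer valet parking → Public Assembly Permit not required.
Rule 3: is a mobile business with no fixed premises; hosts events open to the public; does not sell firearms or ammunition → Municipal License not required.
Rule 4: is a mobile business with no fixed premises → exempt from Commercial Registration.
Rule 5: hosts events open to the public; vehicles 21 < 26 → Commercial Registration required.
Rule 6: vehicles 21 < 32; is a mobile business with no fixed premises → Operating Permit required.
Rule 7: is a mobile business with no fixed premises; hosts events open to the public; vehicles 21 < 22 → Compliance Registration required.
Rule 8: vehicles 21 ≤ 28; hosts events open to the public → Standard Certificate not required.
Rule 9: vehicles 21 > 18; hosts events open to the public; is a mobile business with no fixed premises → Fleet Authorization required.
Rule 10: vehicles 21 ≤ 27; is a mobile business with no fixed premises (not: is a home-based business) → Operating Authorization not required.
Rule 11: hosts events open to the public → exempt from Compliance Registration.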